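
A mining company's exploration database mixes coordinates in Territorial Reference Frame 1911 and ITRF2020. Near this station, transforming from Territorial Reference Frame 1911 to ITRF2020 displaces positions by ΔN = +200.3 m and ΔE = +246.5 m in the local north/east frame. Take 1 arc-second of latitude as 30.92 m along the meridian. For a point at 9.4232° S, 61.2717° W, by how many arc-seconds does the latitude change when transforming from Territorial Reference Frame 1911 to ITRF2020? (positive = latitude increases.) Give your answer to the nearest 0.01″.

1″ of latitude = 30.92 m, so Δφ = 200.3 / 30.92 = 6.478″.

Δφ = 6.48″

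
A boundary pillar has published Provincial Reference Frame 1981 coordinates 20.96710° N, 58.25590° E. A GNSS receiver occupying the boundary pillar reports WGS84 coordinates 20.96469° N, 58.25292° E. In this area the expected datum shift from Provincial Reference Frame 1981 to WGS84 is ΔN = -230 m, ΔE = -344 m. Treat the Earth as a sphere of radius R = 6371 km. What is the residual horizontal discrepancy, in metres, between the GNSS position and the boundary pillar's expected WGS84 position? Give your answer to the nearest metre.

Observed coordinate differences: Δφ = -0.00241°, Δλ = -0.00298°.
Converting to metres (1° lat = 111195 m, cos φ = 0.933786): observed ΔN = -268.0 m, observed ΔE = -309.4 m.
Subtracting the expected shift leaves a residual of -268.0 − (-230) = -38.0 m north and -309.4 − (-344) = 34.6 m east.
Residual distance = √((-38.0)² + 34.6²) = 51.4 m.

51 m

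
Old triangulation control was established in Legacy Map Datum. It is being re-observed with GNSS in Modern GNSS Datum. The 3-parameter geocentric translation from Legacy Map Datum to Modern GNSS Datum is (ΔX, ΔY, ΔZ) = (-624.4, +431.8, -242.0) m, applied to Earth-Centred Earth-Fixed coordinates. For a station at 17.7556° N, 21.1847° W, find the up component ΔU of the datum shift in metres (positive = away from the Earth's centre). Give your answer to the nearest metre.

At φ = 17.7556°, λ = -21.1847°: sin φ = 0.304957, cos φ = 0.952366, sin λ = -0.361376, cos λ = 0.932420.
ΔU = cos φ cos λ·ΔX + cos φ sin λ·ΔY + sin φ·ΔZ = (0.952366)(0.932420)(-624.4) + (0.952366)(-0.361376)(431.8) + (0.304957)(-242.0) = -776.88 m.

ΔU = -777 m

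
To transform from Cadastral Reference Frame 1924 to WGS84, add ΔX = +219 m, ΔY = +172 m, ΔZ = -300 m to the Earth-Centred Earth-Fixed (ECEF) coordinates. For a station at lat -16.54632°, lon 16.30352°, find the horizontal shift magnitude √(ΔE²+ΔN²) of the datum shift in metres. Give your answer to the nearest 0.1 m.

237.7 m

At φ = -16.54632°, λ = 16.30352°: sin φ = -0.284790, cos φ = 0.958590, sin λ = 0.280726, cos λ = 0.959788.
ΔE = −sin λ·ΔX + cos λ·ΔY = −(0.280726)·(219) + (0.959788)·(172) = 103.60 m.
ΔN = −sin φ cos λ·ΔX − sin φ sin λ·ΔY + cos φ·ΔZ = −(-0.284790)(0.959788)(219) − (-0.284790)(0.280726)(172) + (0.958590)(-300) = -213.96 m.
Horizontal magnitude = √(ΔE² + ΔN²) = √(103.60² + (-213.96)²) = 237.73 m.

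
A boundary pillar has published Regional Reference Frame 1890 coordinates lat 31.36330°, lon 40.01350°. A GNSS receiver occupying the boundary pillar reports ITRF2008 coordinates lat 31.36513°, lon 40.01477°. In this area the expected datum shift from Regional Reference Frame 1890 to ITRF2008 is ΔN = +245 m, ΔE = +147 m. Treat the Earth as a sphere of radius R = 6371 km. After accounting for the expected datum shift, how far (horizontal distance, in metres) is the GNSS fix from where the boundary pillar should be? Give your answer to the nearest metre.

49 m

Observed coordinate differences: Δφ = +0.00183°, Δλ = +0.00127°.
Converting to metres (1° lat = 111195 m, cos φ = 0.853884): observed ΔN = 203.5 m, observed ΔE = 120.6 m.
Subtracting the expected shift leaves a residual of 203.5 − (245) = -41.5 m north and 120.6 − (147) = -26.4 m east.
Residual distance = √((-41.5)² + (-26.4)²) = 49.2 m.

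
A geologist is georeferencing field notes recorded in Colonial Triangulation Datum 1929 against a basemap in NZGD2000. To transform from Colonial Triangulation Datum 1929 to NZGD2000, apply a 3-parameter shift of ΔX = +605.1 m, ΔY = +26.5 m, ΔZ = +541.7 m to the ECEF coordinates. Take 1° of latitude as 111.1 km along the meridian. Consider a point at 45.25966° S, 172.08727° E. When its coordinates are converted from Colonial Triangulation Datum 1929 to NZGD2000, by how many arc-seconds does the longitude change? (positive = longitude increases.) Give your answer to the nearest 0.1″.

sin φ = -0.710304, cos φ = 0.703895, sin λ = 0.137665, cos λ = -0.990479.
East component: ΔE = −sin λ·ΔX + cos λ·ΔY = −(0.137665)(605.1) + (-0.990479)(26.5) = -109.55 m.
1° of latitude spans 111100 m; at latitude φ, 1° of longitude spans that × cos φ = 78202.7 m, so Δλ = -109.55 / 78202.7 × 3600 = -5.043″.

Δλ = -5.0″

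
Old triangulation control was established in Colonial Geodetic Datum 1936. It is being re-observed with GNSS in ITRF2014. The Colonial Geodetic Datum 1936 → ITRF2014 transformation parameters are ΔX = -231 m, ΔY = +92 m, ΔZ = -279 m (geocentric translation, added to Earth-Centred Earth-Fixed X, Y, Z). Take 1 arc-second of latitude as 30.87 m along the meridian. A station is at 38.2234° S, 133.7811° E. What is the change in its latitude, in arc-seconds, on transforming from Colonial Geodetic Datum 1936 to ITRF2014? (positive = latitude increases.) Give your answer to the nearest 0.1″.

Δφ = -2.6″

sin φ = -0.618729, cos φ = 0.785604, sin λ = 0.721989, cos λ = -0.691905.
North component: ΔN = −sin φ cos λ·ΔX − sin φ sin λ·ΔY + cos φ·ΔZ = −(-0.618729)(-0.691905)(-231) − (-0.618729)(0.721989)(92) + (0.785604)(-279) = -79.19 m.
1° of latitude spans 3600 × 30.87 = 111132 m, so Δφ = -79.19 / 111132 × 3600 = -2.565″.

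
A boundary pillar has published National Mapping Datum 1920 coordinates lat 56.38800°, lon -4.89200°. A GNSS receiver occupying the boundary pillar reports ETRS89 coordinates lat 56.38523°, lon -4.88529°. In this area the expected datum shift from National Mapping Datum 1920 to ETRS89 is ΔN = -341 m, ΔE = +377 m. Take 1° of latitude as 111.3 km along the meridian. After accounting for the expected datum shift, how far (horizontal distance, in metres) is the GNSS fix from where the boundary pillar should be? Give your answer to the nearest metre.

49 m

Observed coordinate differences: Δφ = -0.00277°, Δλ = +0.00671°.
Converting to metres (1° lat = 111300 m, cos φ = 0.553566): observed ΔN = -308.3 m, observed ΔE = 413.4 m.
Subtracting the expected shift leaves a residual of -308.3 − (-341) = 32.7 m north and 413.4 − (377) = 36.4 m east.
Residual distance = √(32.7² + 36.4²) = 48.9 m.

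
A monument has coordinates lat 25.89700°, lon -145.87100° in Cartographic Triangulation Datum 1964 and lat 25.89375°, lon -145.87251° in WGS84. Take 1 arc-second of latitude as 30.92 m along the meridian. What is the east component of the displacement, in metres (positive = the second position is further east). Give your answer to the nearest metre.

ΔE = -151 m

Δφ = 25.89375° − 25.89700° = -0.00325°; Δλ = -145.87251° − -145.87100° = -0.00151°.
1° of latitude = 3600 × 30.92 = 111312 m.
ΔN = Δφ × 111312 = -361.8 m; ΔE = Δλ × 111312 × cos(25.89700°) = -0.00151 × 111312 × 0.899581 = -151.2 m.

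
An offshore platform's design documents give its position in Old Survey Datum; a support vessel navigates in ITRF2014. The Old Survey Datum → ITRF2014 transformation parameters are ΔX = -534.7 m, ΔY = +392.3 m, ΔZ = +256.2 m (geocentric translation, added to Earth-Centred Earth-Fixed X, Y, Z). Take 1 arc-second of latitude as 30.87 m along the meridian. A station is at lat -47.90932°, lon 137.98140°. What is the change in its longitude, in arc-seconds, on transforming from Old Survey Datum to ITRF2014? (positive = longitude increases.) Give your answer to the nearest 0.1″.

Δλ = 3.2″

sin φ = -0.742085, cos φ = 0.670306, sin λ = 0.669372, cos λ = -0.742928.
East component: ΔE = −sin λ·ΔX + cos λ·ΔY = −(0.669372)(-534.7) + (-0.742928)(392.3) = 66.46 m.
1° of latitude spans 3600 × 30.87 = 111132 m; at latitude φ, 1° of longitude spans that × cos φ = 74492.4 m, so Δλ = 66.46 / 74492.4 × 3600 = 3.212″.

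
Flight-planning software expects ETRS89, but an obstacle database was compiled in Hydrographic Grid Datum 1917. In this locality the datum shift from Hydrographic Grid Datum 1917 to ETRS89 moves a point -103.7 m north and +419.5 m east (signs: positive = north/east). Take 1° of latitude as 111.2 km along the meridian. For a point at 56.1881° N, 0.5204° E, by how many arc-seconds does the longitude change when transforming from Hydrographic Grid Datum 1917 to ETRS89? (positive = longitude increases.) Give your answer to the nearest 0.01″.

Δλ = 24.41″

At latitude 56.1881°, cos φ = 0.556468.
1° of longitude at this latitude = 111.2 × cos φ = 61.88 km, so Δλ = 419.5 / 61879.3 = 0.0067793° = 24.406″.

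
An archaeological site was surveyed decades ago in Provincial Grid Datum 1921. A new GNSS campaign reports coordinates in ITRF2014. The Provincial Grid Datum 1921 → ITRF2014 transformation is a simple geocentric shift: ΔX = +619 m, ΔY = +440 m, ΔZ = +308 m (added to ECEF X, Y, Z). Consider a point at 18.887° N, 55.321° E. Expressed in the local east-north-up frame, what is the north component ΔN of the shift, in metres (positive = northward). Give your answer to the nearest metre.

At φ = 18.887°, λ = 55.321°: sin φ = 0.323703, cos φ = 0.946159, sin λ = 0.822353, cos λ = 0.568978.
ΔN = −sin φ cos λ·ΔX − sin φ sin λ·ΔY + cos φ·ΔZ = −(0.323703)(0.568978)(619) − (0.323703)(0.822353)(440) + (0.946159)(308) = 60.28 m.

ΔN = 60 m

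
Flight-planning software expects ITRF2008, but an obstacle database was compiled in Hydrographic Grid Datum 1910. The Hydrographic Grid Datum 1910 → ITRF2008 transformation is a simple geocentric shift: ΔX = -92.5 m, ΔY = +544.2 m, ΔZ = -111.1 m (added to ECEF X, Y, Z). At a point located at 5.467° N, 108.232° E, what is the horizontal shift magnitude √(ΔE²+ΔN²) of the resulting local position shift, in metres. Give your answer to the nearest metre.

The local east axis at (φ, λ) is (−sin λ, cos λ, 0), so ΔE = −sin(108.232°)·(-92.5) + cos(108.232°)·544.2 = -82.41 m.
The local north axis is (−sin φ cos λ, −sin φ sin λ, cos φ), giving ΔN = -2.757 − 49.244 − 110.595 = -162.60 m.
Horizontal magnitude = √(ΔE² + ΔN²) = √((-82.41)² + (-162.60)²) = 182.29 m.

182 m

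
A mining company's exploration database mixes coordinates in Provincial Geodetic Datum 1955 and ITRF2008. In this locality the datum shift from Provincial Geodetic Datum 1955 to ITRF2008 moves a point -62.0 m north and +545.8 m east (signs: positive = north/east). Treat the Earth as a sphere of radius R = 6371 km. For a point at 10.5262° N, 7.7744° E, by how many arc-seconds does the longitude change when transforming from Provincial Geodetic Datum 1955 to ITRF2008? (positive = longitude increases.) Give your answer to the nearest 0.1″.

Δλ = 18.0″

At latitude 10.5262°, cos φ = 0.983171.
One radian of longitude at latitude φ spans R cos φ, so Δλ = ΔE / (R cos φ) = 545.8 / (6371000 × 0.983171) = 8.7136e-05 rad = 17.973″.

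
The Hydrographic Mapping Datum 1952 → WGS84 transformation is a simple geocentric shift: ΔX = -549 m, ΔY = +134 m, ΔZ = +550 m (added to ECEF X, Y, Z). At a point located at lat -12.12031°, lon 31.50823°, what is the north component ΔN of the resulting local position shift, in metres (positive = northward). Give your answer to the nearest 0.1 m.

ΔN = 454.2 m

At φ = -12.12031°, λ = 31.50823°: sin φ = -0.209965, cos φ = 0.977709, sin λ = 0.522621, cos λ = 0.852565.
ΔN = −sin φ cos λ·ΔX − sin φ sin λ·ΔY + cos φ·ΔZ = −(-0.209965)(0.852565)(-549) − (-0.209965)(0.522621)(134) + (0.977709)(550) = 454.17 m.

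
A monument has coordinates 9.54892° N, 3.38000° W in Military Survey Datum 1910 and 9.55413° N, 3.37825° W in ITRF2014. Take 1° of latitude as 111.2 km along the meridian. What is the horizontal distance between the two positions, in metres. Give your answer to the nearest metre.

Δφ = 9.55413° − 9.54892° = +0.00521°; Δλ = -3.37825° − -3.38000° = +0.00175°.
ΔN = Δφ × 111200 = 579.4 m; ΔE = Δλ × 111200 × cos(9.54892°) = +0.00175 × 111200 × 0.986144 = 191.9 m.
Distance = √(ΔE² + ΔN²) = √(191.9² + 579.4²) = 610.3 m.

610 m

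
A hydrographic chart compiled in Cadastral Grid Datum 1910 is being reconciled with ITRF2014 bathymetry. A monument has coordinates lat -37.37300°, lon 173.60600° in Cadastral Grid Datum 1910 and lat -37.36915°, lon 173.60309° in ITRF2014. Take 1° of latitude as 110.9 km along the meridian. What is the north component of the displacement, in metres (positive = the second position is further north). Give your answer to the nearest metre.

ΔN = 427 m

Δφ = -37.36915° − -37.37300° = +0.00385°; Δλ = 173.60309° − 173.60600° = -0.00291°.
ΔN = Δφ × 110900 = 427.0 m; ΔE = Δλ × 110900 × cos(-37.37300°) = -0.00291 × 110900 × 0.794701 = -256.5 m.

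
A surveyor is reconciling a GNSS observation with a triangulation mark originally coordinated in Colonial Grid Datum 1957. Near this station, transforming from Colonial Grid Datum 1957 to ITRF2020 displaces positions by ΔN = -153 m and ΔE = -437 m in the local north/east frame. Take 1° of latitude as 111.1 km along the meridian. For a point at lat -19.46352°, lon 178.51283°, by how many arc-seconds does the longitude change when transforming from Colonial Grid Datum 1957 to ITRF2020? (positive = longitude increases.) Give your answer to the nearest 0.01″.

At latitude -19.46352°, cos φ = 0.942854.
1° of longitude at this latitude = 111.1 × cos φ = 104.75 km, so Δλ = -437.0 / 104751.1 = -0.0041718° = -15.018″.

Δλ = -15.02″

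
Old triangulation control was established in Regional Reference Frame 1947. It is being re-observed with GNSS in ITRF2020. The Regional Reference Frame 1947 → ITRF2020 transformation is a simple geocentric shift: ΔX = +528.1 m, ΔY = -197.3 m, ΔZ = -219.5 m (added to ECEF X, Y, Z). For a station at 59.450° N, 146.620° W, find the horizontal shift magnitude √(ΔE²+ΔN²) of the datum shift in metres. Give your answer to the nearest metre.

The local east axis at (φ, λ) is (−sin λ, cos λ, 0), so ΔE = −sin(-146.620°)·528.1 + cos(-146.620°)·(-197.3) = 455.31 m.
The local north axis is (−sin φ cos λ, −sin φ sin λ, cos φ), giving ΔN = 379.770 − 93.484 − 111.570 = 174.72 m.
Horizontal magnitude = √(ΔE² + ΔN²) = √(455.31² + 174.72²) = 487.68 m.

488 m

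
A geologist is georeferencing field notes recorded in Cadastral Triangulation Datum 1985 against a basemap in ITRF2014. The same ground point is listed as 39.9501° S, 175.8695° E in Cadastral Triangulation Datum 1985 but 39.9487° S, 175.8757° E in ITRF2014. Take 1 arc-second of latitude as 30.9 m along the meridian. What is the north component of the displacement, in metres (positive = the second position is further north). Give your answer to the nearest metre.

Δφ = -39.9487° − -39.9501° = +0.0014°; Δλ = 175.8757° − 175.8695° = +0.0062°.
1° of latitude = 3600 × 30.90 = 111240 m.
ΔN = Δφ × 111240 = 155.7 m; ΔE = Δλ × 111240 × cos(-39.9501°) = +0.0062 × 111240 × 0.766604 = 528.7 m.

ΔN = 156 m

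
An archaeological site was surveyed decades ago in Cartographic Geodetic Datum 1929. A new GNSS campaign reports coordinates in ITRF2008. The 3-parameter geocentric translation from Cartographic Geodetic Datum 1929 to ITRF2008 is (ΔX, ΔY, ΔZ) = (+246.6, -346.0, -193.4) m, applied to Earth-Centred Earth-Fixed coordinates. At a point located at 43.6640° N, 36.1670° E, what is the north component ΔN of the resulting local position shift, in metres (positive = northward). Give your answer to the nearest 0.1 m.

ΔN = -136.4 m

At φ = 43.6640°, λ = 36.1670°: sin φ = 0.690428, cos φ = 0.723401, sin λ = 0.590141, cos λ = 0.807300.
ΔN = −sin φ cos λ·ΔX − sin φ sin λ·ΔY + cos φ·ΔZ = −(0.690428)(0.807300)(246.6) − (0.690428)(0.590141)(-346.0) + (0.723401)(-193.4) = -136.38 m.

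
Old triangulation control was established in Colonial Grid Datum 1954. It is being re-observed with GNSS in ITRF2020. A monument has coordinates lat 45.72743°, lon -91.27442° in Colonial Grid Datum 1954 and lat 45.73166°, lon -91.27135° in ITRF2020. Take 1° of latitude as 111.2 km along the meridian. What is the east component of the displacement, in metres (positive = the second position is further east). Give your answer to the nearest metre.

ΔE = 238 m

Δφ = 45.73166° − 45.72743° = +0.00423°; Δλ = -91.27135° − -91.27442° = +0.00307°.
ΔN = Δφ × 111200 = 470.4 m; ΔE = Δλ × 111200 × cos(45.72743°) = +0.00307 × 111200 × 0.698073 = 238.3 m.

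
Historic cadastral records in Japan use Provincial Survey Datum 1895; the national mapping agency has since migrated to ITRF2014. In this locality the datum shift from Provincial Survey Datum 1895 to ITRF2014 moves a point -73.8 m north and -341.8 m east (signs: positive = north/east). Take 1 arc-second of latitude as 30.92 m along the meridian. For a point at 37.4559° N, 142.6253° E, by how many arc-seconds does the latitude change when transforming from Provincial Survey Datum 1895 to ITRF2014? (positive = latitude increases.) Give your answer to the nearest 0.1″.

1″ of latitude = 30.92 m, so Δφ = -73.8 / 30.92 = -2.387″.

Δφ = -2.4″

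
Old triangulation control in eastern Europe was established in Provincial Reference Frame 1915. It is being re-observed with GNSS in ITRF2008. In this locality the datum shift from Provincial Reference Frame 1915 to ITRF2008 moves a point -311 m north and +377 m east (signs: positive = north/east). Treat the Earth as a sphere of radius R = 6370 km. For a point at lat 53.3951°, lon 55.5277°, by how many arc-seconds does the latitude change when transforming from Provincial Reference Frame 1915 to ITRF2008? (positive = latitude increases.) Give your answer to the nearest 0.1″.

Δφ = -10.1″

On a sphere of radius R, 1 rad of latitude = R, so Δφ = ΔN / R = -311.0 / 6370000 = -4.8823e-05 rad = -10.070″.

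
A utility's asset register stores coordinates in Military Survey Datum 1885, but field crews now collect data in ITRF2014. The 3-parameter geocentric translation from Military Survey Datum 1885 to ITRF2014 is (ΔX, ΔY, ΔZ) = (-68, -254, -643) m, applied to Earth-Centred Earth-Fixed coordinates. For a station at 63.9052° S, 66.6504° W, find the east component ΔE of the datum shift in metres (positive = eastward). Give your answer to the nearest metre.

ΔE = -163 m

The local east axis at (φ, λ) is (−sin λ, cos λ, 0), so ΔE = −sin(-66.6504°)·(-68) + cos(-66.6504°)·(-254) = -163.10 m.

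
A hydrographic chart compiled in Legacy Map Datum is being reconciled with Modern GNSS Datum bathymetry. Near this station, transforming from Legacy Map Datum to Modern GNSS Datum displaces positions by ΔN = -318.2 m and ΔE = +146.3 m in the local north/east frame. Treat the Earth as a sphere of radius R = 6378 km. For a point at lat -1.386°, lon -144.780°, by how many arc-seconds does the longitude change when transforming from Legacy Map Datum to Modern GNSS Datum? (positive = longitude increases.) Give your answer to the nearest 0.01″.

At latitude -1.386°, cos φ = 0.999707.
One radian of longitude at latitude φ spans R cos φ, so Δλ = ΔE / (R cos φ) = 146.3 / (6378000 × 0.999707) = 2.2945e-05 rad = 4.733″.

Δλ = 4.73″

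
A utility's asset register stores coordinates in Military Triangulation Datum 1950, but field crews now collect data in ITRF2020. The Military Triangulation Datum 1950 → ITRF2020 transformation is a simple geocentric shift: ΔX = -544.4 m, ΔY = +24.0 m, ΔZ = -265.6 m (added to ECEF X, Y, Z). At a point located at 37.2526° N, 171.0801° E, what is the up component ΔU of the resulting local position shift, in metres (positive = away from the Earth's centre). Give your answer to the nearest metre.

At φ = 37.2526°, λ = 171.0801°: sin φ = 0.605330, cos φ = 0.795975, sin λ = 0.155054, cos λ = -0.987906.
ΔU = cos φ cos λ·ΔX + cos φ sin λ·ΔY + sin φ·ΔZ = (0.795975)(-0.987906)(-544.4) + (0.795975)(0.155054)(24.0) + (0.605330)(-265.6) = 270.27 m.

ΔU = 270 m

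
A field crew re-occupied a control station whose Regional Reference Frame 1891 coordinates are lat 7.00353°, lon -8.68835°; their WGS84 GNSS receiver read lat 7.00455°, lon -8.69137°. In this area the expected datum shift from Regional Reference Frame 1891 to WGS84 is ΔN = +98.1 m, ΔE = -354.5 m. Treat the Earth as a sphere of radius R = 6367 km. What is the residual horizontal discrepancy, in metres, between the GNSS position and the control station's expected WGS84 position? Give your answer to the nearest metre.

Observed coordinate differences: Δφ = +0.00102°, Δλ = -0.00302°.
Converting to metres (1° lat = 111125 m, cos φ = 0.992539): observed ΔN = 113.3 m, observed ΔE = -333.1 m.
Subtracting the expected shift leaves a residual of 113.3 − (98.1) = 15.2 m north and -333.1 − (-354.5) = 21.4 m east.
Residual distance = √(15.2² + 21.4²) = 26.3 m.

26 m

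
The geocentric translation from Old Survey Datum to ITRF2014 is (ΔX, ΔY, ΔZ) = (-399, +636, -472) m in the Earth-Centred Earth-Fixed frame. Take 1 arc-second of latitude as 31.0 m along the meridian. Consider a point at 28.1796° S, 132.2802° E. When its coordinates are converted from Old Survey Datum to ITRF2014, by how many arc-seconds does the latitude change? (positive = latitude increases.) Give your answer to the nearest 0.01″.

Δφ = -2.16″

sin φ = -0.472237, cos φ = 0.881472, sin λ = 0.739864, cos λ = -0.672757.
North component: ΔN = −sin φ cos λ·ΔX − sin φ sin λ·ΔY + cos φ·ΔZ = −(-0.472237)(-0.672757)(-399) − (-0.472237)(0.739864)(636) + (0.881472)(-472) = -67.08 m.
1° of latitude spans 3600 × 31.00 = 111600 m, so Δφ = -67.08 / 111600 × 3600 = -2.164″.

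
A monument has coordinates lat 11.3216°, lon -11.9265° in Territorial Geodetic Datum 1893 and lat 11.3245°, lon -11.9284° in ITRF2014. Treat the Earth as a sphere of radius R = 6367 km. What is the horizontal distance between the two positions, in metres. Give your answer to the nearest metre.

383 m

Δφ = 11.3245° − 11.3216° = +0.0029°; Δλ = -11.9284° − -11.9265° = -0.0019°.
1° along a meridian = πR/180 = 111125 m.
ΔN = Δφ × 111125 = 322.3 m; ΔE = Δλ × 111125 × cos(11.3216°) = -0.0019 × 111125 × 0.980541 = -207.0 m.
Distance = √(ΔE² + ΔN²) = √((-207.0)² + 322.3²) = 383.0 m.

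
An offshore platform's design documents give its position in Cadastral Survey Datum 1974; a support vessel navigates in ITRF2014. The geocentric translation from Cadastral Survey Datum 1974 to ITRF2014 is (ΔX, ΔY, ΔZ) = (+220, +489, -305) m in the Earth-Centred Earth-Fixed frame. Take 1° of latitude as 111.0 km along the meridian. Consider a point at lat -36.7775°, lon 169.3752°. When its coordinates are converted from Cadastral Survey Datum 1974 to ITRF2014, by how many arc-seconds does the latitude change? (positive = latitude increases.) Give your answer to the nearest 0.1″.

sin φ = -0.598709, cos φ = 0.800967, sin λ = 0.184377, cos λ = -0.982856.
North component: ΔN = −sin φ cos λ·ΔX − sin φ sin λ·ΔY + cos φ·ΔZ = −(-0.598709)(-0.982856)(220) − (-0.598709)(0.184377)(489) + (0.800967)(-305) = -319.77 m.
1° of latitude spans 111000 m, so Δφ = -319.77 / 111000 × 3600 = -10.371″.

Δφ = -10.4″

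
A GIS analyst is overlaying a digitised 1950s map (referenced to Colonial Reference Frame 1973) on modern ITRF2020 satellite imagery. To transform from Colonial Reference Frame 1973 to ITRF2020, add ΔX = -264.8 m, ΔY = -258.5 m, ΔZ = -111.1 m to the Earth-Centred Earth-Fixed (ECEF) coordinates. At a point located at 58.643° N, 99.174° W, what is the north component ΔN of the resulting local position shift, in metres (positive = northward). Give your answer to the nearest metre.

At φ = 58.643°, λ = -99.174°: sin φ = 0.853942, cos φ = 0.520369, sin λ = -0.987209, cos λ = -0.159433.
ΔN = −sin φ cos λ·ΔX − sin φ sin λ·ΔY + cos φ·ΔZ = −(0.853942)(-0.159433)(-264.8) − (0.853942)(-0.987209)(-258.5) + (0.520369)(-111.1) = -311.78 m.

ΔN = -312 m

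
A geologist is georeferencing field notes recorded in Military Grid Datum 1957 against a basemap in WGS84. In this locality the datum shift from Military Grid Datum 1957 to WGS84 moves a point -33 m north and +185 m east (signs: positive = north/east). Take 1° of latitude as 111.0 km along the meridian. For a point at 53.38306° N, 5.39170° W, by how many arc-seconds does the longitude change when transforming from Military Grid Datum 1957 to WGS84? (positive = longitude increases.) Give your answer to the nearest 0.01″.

At latitude 53.38306°, cos φ = 0.596462.
1° of longitude at this latitude = 111.0 × cos φ = 66.21 km, so Δλ = 185.0 / 66207.3 = 0.0027943° = 10.059″.

Δλ = 10.06″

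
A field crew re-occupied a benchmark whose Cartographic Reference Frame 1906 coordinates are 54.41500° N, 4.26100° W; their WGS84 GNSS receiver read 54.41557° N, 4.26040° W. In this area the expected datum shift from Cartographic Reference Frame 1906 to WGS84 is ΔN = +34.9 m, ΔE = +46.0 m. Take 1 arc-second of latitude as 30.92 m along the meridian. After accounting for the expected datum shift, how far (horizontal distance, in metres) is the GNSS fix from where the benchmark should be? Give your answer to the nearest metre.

Observed coordinate differences: Δφ = +0.00057°, Δλ = +0.00060°.
Converting to metres (1° lat = 111312 m, cos φ = 0.581910): observed ΔN = 63.4 m, observed ΔE = 38.9 m.
Subtracting the expected shift leaves a residual of 63.4 − (34.9) = 28.5 m north and 38.9 − (46.0) = -7.1 m east.
Residual distance = √(28.5² + (-7.1)²) = 29.4 m.

29 m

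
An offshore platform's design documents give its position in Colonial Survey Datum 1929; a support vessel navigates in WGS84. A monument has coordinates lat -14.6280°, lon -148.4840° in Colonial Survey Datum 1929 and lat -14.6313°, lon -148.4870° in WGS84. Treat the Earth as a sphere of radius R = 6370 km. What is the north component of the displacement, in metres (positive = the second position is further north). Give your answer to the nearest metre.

Δφ = -14.6313° − -14.6280° = -0.0033°; Δλ = -148.4870° − -148.4840° = -0.0030°.
1° along a meridian = πR/180 = 111177 m.
ΔN = Δφ × 111177 = -366.9 m; ΔE = Δλ × 111177 × cos(-14.6280°) = -0.0030 × 111177 × 0.967586 = -322.7 m.

ΔN = -367 m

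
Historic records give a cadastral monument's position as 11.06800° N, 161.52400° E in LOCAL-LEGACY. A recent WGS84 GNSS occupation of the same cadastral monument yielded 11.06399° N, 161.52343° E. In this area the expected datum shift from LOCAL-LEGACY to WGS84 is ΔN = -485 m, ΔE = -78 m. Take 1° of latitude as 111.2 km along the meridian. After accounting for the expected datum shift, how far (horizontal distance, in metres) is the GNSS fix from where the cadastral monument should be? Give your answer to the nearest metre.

42 m

Observed coordinate differences: Δφ = -0.00401°, Δλ = -0.00057°.
Converting to metres (1° lat = 111200 m, cos φ = 0.981400): observed ΔN = -445.9 m, observed ΔE = -62.2 m.
Subtracting the expected shift leaves a residual of -445.9 − (-485) = 39.1 m north and -62.2 − (-78) = 15.8 m east.
Residual distance = √(39.1² + 15.8²) = 42.2 m.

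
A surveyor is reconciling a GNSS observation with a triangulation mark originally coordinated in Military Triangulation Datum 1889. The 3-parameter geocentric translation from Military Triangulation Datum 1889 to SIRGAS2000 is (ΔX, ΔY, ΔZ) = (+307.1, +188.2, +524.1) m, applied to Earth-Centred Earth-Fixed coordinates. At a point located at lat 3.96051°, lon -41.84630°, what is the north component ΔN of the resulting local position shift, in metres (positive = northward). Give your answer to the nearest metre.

At φ = 3.96051°, λ = -41.84630°: sin φ = 0.069069, cos φ = 0.997612, sin λ = -0.667135, cos λ = 0.744937.
ΔN = −sin φ cos λ·ΔX − sin φ sin λ·ΔY + cos φ·ΔZ = −(0.069069)(0.744937)(307.1) − (0.069069)(-0.667135)(188.2) + (0.997612)(524.1) = 515.72 m.

ΔN = 516 m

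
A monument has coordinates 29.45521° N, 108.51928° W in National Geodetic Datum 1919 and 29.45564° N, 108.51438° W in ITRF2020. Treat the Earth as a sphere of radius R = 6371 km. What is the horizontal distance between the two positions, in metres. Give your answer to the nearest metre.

477 m

Δφ = 29.45564° − 29.45521° = +0.00043°; Δλ = -108.51438° − -108.51928° = +0.00490°.
1° along a meridian = πR/180 = 111195 m.
ΔN = Δφ × 111195 = 47.8 m; ΔE = Δλ × 111195 × cos(29.45521°) = +0.00490 × 111195 × 0.870740 = 474.4 m.
Distance = √(ΔE² + ΔN²) = √(474.4² + 47.8²) = 476.8 m.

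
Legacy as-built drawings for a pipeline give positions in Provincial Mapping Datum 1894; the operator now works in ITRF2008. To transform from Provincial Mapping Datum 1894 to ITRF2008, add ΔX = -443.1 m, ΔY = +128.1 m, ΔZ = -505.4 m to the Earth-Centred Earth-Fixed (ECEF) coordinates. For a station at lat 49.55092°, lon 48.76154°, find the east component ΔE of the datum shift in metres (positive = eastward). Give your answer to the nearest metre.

ΔE = 418 m

The local east axis at (φ, λ) is (−sin λ, cos λ, 0), so ΔE = −sin(48.76154°)·(-443.1) + cos(48.76154°)·128.1 = 417.64 m.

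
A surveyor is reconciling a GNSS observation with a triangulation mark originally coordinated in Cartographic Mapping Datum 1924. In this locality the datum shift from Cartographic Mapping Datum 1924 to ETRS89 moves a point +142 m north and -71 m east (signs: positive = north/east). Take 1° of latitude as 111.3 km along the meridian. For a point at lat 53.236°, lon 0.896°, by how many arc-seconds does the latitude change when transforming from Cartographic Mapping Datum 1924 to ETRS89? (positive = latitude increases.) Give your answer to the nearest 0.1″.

Δφ = 4.6″

1° of latitude = 111.3 km, so Δφ = 142.0 / 111300 = 0.0012758° = 4.593″.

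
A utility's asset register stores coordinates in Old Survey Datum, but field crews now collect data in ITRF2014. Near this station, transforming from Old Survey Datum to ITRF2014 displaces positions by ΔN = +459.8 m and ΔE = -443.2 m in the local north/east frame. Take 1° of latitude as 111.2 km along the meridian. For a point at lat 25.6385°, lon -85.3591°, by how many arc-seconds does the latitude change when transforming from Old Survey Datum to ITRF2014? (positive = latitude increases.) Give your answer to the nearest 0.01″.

1° of latitude = 111.2 km, so Δφ = 459.8 / 111200 = 0.0041349° = 14.886″.

Δφ = 14.89″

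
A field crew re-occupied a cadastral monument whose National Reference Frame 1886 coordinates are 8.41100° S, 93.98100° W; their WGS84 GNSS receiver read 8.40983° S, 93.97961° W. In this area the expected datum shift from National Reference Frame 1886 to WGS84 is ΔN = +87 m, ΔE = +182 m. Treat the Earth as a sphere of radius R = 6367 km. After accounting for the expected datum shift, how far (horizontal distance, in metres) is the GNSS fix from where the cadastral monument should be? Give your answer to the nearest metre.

Observed coordinate differences: Δφ = +0.00117°, Δλ = +0.00139°.
Converting to metres (1° lat = 111125 m, cos φ = 0.989244): observed ΔN = 130.0 m, observed ΔE = 152.8 m.
Subtracting the expected shift leaves a residual of 130.0 − (87) = 43.0 m north and 152.8 − (182) = -29.2 m east.
Residual distance = √(43.0² + (-29.2)²) = 52.0 m.

52 m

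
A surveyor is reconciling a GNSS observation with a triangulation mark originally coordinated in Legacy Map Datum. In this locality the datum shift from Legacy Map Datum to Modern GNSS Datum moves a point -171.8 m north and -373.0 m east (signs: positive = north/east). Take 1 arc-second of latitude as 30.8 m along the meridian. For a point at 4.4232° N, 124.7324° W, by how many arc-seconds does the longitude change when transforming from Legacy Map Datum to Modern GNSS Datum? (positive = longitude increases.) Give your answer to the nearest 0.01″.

At latitude 4.4232°, cos φ = 0.997022.
1″ of longitude at this latitude = 30.80 × cos φ = 30.7083 m, so Δλ = -373.0 / 30.7083 = -12.147″.

Δλ = -12.15″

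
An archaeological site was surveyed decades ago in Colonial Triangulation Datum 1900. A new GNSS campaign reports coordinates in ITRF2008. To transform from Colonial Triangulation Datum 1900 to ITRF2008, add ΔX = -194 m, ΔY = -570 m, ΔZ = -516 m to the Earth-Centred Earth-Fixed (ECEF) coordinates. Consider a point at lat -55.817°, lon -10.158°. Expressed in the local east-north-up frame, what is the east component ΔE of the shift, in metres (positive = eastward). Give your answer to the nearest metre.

The local east axis at (φ, λ) is (−sin λ, cos λ, 0), so ΔE = −sin(-10.158°)·(-194) + cos(-10.158°)·(-570) = -595.28 m.

ΔE = -595 m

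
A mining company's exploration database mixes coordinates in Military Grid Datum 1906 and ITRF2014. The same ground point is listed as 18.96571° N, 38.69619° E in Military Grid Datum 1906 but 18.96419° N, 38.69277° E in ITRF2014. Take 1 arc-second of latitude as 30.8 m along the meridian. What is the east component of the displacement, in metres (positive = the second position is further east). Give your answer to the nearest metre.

Δφ = 18.96419° − 18.96571° = -0.00152°; Δλ = 38.69277° − 38.69619° = -0.00342°.
1° of latitude = 3600 × 30.80 = 110880 m.
ΔN = Δφ × 110880 = -168.5 m; ΔE = Δλ × 110880 × cos(18.96571°) = -0.00342 × 110880 × 0.945713 = -358.6 m.

ΔE = -359 m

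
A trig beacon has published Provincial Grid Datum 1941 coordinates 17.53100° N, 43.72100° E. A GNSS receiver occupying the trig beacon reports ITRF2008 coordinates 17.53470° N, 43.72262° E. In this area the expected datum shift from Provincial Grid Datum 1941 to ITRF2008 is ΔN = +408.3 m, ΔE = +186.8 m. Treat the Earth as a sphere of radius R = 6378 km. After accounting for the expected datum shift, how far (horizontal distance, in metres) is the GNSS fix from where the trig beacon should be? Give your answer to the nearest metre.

Observed coordinate differences: Δφ = +0.00370°, Δλ = +0.00162°.
Converting to metres (1° lat = 111317 m, cos φ = 0.953554): observed ΔN = 411.9 m, observed ΔE = 172.0 m.
Subtracting the expected shift leaves a residual of 411.9 − (408.3) = 3.6 m north and 172.0 − (186.8) = -14.8 m east.
Residual distance = √(3.6² + (-14.8)²) = 15.3 m.

15 m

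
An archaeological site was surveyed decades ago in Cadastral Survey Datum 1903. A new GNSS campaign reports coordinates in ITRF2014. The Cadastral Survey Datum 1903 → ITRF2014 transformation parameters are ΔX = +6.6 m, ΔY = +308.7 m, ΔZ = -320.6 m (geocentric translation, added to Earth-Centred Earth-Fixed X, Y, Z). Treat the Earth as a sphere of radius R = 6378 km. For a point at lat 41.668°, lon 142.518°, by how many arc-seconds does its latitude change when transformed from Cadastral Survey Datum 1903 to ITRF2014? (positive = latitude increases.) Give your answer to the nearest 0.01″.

sin φ = 0.664813, cos φ = 0.747010, sin λ = 0.608512, cos λ = -0.793545.
North component: ΔN = −sin φ cos λ·ΔX − sin φ sin λ·ΔY + cos φ·ΔZ = −(0.664813)(-0.793545)(6.6) − (0.664813)(0.608512)(308.7) + (0.747010)(-320.6) = -360.89 m.
1° of latitude spans πR/180 = 111317 m, so Δφ = -360.89 / 111317 × 3600 = -11.671″.

Δφ = -11.67″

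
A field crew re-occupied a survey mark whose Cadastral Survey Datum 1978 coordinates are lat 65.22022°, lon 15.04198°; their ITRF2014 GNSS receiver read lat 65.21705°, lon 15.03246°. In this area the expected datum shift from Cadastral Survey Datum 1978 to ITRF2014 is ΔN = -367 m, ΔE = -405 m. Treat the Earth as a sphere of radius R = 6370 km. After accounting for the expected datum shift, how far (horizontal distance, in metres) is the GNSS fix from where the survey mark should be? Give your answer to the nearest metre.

41 m

Observed coordinate differences: Δφ = -0.00317°, Δλ = -0.00952°.
Converting to metres (1° lat = 111177 m, cos φ = 0.419132): observed ΔN = -352.4 m, observed ΔE = -443.6 m.
Subtracting the expected shift leaves a residual of -352.4 − (-367) = 14.6 m north and -443.6 − (-405) = -38.6 m east.
Residual distance = √(14.6² + (-38.6)²) = 41.3 m.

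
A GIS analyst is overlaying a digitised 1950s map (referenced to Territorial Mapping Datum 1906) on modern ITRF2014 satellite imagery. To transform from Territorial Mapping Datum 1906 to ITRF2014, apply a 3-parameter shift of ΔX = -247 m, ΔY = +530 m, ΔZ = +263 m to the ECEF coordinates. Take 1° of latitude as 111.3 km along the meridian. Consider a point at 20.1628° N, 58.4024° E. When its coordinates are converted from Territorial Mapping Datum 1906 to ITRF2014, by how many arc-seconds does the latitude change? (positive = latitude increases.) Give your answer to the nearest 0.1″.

Δφ = 4.4″

sin φ = 0.344689, cos φ = 0.938717, sin λ = 0.851749, cos λ = 0.523950.
North component: ΔN = −sin φ cos λ·ΔX − sin φ sin λ·ΔY + cos φ·ΔZ = −(0.344689)(0.523950)(-247) − (0.344689)(0.851749)(530) + (0.938717)(263) = 135.89 m.
1° of latitude spans 111300 m, so Δφ = 135.89 / 111300 × 3600 = 4.395″.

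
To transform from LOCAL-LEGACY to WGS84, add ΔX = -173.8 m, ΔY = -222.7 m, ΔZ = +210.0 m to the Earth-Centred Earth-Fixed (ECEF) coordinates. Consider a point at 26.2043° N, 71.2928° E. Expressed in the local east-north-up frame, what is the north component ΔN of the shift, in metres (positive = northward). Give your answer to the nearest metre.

ΔN = 306 m

The local north axis is (−sin φ cos λ, −sin φ sin λ, cos φ), giving ΔN = 24.615 + 93.143 + 188.417 = 306.18 m.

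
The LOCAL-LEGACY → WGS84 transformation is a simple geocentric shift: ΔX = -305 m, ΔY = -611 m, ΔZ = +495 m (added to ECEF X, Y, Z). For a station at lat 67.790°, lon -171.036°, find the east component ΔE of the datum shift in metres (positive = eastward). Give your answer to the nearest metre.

At φ = 67.790°, λ = -171.036°: sin φ = 0.925805, cos φ = 0.378002, sin λ = -0.155814, cos λ = -0.987786.
ΔE = −sin λ·ΔX + cos λ·ΔY = −(-0.155814)·(-305) + (-0.987786)·(-611) = 556.01 m.

ΔE = 556 m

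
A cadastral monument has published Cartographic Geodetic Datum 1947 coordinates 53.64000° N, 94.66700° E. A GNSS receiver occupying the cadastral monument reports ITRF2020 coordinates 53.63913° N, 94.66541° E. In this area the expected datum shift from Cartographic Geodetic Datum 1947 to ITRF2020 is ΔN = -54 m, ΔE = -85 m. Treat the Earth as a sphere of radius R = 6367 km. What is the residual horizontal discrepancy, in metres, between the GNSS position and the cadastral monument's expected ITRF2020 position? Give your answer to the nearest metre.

47 m

Observed coordinate differences: Δφ = -0.00087°, Δλ = -0.00159°.
Converting to metres (1° lat = 111125 m, cos φ = 0.592857): observed ΔN = -96.7 m, observed ΔE = -104.8 m.
Subtracting the expected shift leaves a residual of -96.7 − (-54) = -42.7 m north and -104.8 − (-85) = -19.8 m east.
Residual distance = √((-42.7)² + (-19.8)²) = 47.0 m.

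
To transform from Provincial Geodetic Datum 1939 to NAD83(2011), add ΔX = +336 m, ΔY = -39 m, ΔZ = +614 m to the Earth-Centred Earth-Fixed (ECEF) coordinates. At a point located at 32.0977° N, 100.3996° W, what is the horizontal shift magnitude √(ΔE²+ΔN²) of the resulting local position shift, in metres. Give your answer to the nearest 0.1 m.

The local east axis at (φ, λ) is (−sin λ, cos λ, 0), so ΔE = −sin(-100.3996°)·336 + cos(-100.3996°)·(-39) = 337.52 m.
The local north axis is (−sin φ cos λ, −sin φ sin λ, cos φ), giving ΔN = 32.228 − 20.383 + 520.146 = 531.99 m.
Horizontal magnitude = √(ΔE² + ΔN²) = √(337.52² + 531.99²) = 630.03 m.

630.0 m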